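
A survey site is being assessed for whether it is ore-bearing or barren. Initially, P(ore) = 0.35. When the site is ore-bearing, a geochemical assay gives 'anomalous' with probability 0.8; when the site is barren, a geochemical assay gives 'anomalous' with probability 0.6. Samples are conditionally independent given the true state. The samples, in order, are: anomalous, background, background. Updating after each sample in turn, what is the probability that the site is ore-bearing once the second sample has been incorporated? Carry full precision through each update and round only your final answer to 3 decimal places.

After 'anomalous': P(ore) = 0.8·0.3500 / (0.8·0.3500 + 0.6·0.6500) ≈ 0.4179
After 'background': P(ore) = 0.2·0.4179 / (0.2·0.4179 + 0.4·0.5821) ≈ 0.2642

0.264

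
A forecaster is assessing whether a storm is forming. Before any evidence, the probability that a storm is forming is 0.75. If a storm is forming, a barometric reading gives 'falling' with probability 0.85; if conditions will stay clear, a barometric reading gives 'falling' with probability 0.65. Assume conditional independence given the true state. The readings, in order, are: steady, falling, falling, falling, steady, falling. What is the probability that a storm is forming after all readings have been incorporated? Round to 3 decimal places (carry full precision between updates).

After 'steady': P(storm) = 0.15·0.7500 / (0.15·0.7500 + 0.35·0.2500) ≈ 0.5625
After 'falling': P(storm) = 0.85·0.5625 / (0.85·0.5625 + 0.65·0.4375) ≈ 0.6270
After 'falling': P(storm) = 0.85·0.6270 / (0.85·0.6270 + 0.65·0.3730) ≈ 0.6874
After 'falling': P(storm) = 0.85·0.6874 / (0.85·0.6874 + 0.65·0.3126) ≈ 0.7419
After 'steady': P(storm) = 0.15·0.7419 / (0.15·0.7419 + 0.35·0.2581) ≈ 0.5520
After 'falling': P(storm) = 0.85·0.5520 / (0.85·0.5520 + 0.65·0.4480) ≈ 0.6171

0.617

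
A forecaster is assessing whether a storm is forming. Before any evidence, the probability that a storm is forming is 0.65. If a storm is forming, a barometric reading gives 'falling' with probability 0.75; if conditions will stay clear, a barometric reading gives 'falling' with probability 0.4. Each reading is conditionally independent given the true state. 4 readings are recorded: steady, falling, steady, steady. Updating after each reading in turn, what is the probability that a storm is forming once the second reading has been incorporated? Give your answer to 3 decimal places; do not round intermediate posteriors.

0.592

After 'steady': P(storm) = 0.25·0.6500 / (0.25·0.6500 + 0.6·0.3500) ≈ 0.4362
After 'falling': P(storm) = 0.75·0.4362 / (0.75·0.4362 + 0.4·0.5638) ≈ 0.5920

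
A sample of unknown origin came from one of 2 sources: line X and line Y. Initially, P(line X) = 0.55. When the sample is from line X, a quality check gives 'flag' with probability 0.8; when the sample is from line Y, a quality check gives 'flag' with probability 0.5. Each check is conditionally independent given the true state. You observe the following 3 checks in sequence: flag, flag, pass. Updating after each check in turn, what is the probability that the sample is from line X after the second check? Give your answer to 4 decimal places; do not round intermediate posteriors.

0.7578

Each posterior becomes the prior for the next update.
After 'flag': P(line X) = 0.8·0.5500 / (0.8·0.5500 + 0.5·0.4500) ≈ 0.6617
After 'flag': P(line X) = 0.8·0.6617 / (0.8·0.6617 + 0.5·0.3383) ≈ 0.7578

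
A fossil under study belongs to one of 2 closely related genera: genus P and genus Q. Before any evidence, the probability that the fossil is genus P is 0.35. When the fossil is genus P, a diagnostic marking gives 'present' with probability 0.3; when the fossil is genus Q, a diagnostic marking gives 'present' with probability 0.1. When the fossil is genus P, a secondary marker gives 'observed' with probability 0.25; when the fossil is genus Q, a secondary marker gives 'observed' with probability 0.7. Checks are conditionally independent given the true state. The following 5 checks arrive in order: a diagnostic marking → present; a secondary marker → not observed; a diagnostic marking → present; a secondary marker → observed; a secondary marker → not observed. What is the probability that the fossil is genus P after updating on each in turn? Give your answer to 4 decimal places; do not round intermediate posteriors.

0.9154

After a diagnostic marking='present': P(genus P) = 0.3·0.3500 / (0.3·0.3500 + 0.1·0.6500) ≈ 0.6176
After a secondary marker='not observed': P(genus P) = 0.75·0.6176 / (0.75·0.6176 + 0.3·0.3824) ≈ 0.8015
After a diagnostic marking='present': P(genus P) = 0.3·0.8015 / (0.3·0.8015 + 0.1·0.1985) ≈ 0.9238
After a secondary marker='observed': P(genus P) = 0.25·0.9238 / (0.25·0.9238 + 0.7·0.0762) ≈ 0.8123
After a secondary marker='not observed': P(genus P) = 0.75·0.8123 / (0.75·0.8123 + 0.3·0.1877) ≈ 0.9154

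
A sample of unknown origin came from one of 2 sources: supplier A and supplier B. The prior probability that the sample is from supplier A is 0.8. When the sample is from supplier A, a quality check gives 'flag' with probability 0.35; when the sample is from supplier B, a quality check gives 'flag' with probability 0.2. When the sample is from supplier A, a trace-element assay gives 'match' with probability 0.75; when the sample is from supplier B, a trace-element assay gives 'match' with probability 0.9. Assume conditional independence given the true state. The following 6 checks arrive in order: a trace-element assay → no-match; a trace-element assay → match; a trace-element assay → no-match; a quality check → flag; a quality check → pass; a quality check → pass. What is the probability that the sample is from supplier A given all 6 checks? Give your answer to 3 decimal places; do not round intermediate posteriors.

After a trace-element assay='no-match': P(supplier A) = 0.25·0.8000 / (0.25·0.8000 + 0.1·0.2000) ≈ 0.9091
After a trace-element assay='match': P(supplier A) = 0.75·0.9091 / (0.75·0.9091 + 0.9·0.0909) ≈ 0.8929
After a trace-element assay='no-match': P(supplier A) = 0.25·0.8929 / (0.25·0.8929 + 0.1·0.1071) ≈ 0.9542
After a quality check='flag': P(supplier A) = 0.35·0.9542 / (0.35·0.9542 + 0.2·0.0458) ≈ 0.9733
After a quality check='pass': P(supplier A) = 0.65·0.9733 / (0.65·0.9733 + 0.8·0.0267) ≈ 0.9673
After a quality check='pass': P(supplier A) = 0.65·0.9673 / (0.65·0.9673 + 0.8·0.0327) ≈ 0.9601

0.960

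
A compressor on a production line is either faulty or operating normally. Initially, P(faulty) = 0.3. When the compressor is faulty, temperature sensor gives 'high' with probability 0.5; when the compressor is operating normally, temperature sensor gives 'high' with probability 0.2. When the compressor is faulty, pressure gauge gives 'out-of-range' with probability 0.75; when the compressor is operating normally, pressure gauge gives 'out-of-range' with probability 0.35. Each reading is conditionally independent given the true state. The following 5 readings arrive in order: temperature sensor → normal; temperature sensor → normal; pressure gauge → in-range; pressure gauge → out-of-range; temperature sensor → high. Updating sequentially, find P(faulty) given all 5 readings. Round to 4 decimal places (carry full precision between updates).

0.2565

After temperature sensor='normal': P(faulty) = 0.5·0.3000 / (0.5·0.3000 + 0.8·0.7000) ≈ 0.2113
After temperature sensor='normal': P(faulty) = 0.5·0.2113 / (0.5·0.2113 + 0.8·0.7887) ≈ 0.1434
After pressure gauge='in-range': P(faulty) = 0.25·0.1434 / (0.25·0.1434 + 0.65·0.8566) ≈ 0.0605
After pressure gauge='out-of-range': P(faulty) = 0.75·0.0605 / (0.75·0.0605 + 0.35·0.9395) ≈ 0.1212
After temperature sensor='high': P(faulty) = 0.5·0.1212 / (0.5·0.1212 + 0.2·0.8788) ≈ 0.2565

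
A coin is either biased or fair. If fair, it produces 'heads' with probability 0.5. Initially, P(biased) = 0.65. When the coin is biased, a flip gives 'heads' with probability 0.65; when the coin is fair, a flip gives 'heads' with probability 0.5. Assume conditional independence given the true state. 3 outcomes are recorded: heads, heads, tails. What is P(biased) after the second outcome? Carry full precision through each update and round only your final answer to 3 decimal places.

0.758

After 'heads': P(biased) = 0.65·0.6500 / (0.65·0.6500 + 0.5·0.3500) ≈ 0.7071
After 'heads': P(biased) = 0.65·0.7071 / (0.65·0.7071 + 0.5·0.2929) ≈ 0.7584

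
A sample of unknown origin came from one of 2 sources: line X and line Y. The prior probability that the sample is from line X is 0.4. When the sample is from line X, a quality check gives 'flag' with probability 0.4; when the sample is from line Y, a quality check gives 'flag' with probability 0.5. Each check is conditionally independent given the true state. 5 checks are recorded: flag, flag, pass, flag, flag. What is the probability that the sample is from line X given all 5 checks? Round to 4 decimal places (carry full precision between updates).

After 'flag': P(line X) = 0.4·0.4000 / (0.4·0.4000 + 0.5·0.6000) ≈ 0.3478
After 'flag': P(line X) = 0.4·0.3478 / (0.4·0.3478 + 0.5·0.6522) ≈ 0.2991
After 'pass': P(line X) = 0.6·0.2991 / (0.6·0.2991 + 0.5·0.7009) ≈ 0.3386
After 'flag': P(line X) = 0.4·0.3386 / (0.4·0.3386 + 0.5·0.6614) ≈ 0.2906
After 'flag': P(line X) = 0.4·0.2906 / (0.4·0.2906 + 0.5·0.7094) ≈ 0.2468

0.2468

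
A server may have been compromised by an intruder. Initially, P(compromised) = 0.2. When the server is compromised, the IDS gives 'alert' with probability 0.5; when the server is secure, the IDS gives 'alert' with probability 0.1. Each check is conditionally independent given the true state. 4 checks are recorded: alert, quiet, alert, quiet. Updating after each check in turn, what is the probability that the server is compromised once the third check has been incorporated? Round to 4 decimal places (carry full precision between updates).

Apply Bayes' rule sequentially, carrying P(compromised) forward.
After 'alert': P(compromised) = 0.5·0.2000 / (0.5·0.2000 + 0.1·0.8000) ≈ 0.5556
After 'quiet': P(compromised) = 0.5·0.5556 / (0.5·0.5556 + 0.9·0.4444) ≈ 0.4098
After 'alert': P(compromised) = 0.5·0.4098 / (0.5·0.4098 + 0.1·0.5902) ≈ 0.7764

0.7764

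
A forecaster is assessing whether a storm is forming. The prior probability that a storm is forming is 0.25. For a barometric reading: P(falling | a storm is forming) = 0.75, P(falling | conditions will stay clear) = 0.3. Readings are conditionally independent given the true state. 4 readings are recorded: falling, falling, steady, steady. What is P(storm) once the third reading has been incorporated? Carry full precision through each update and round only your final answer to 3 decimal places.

After 'falling': P(storm) = 0.75·0.2500 / (0.75·0.2500 + 0.3·0.7500) ≈ 0.4545
After 'falling': P(storm) = 0.75·0.4545 / (0.75·0.4545 + 0.3·0.5455) ≈ 0.6757
After 'steady': P(storm) = 0.25·0.6757 / (0.25·0.6757 + 0.7·0.3243) ≈ 0.4266

0.427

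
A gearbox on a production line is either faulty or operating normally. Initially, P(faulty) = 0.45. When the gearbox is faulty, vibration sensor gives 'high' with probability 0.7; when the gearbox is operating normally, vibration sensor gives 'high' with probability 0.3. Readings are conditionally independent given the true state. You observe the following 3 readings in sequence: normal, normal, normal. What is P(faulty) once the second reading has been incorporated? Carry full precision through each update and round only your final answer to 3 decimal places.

After 'normal': P(faulty) = 0.3·0.4500 / (0.3·0.4500 + 0.7·0.5500) ≈ 0.2596
After 'normal': P(faulty) = 0.3·0.2596 / (0.3·0.2596 + 0.7·0.7404) ≈ 0.1306

0.131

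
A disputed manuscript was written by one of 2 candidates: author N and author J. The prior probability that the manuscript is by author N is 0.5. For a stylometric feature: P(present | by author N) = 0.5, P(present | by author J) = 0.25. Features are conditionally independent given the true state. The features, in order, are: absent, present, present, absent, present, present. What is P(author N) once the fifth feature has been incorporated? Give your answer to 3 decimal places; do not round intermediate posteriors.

0.780

After 'absent': P(author N) = 0.5·0.5000 / (0.5·0.5000 + 0.75·0.5000) ≈ 0.4000
After 'present': P(author N) = 0.5·0.4000 / (0.5·0.4000 + 0.25·0.6000) ≈ 0.5714
After 'present': P(author N) = 0.5·0.5714 / (0.5·0.5714 + 0.25·0.4286) ≈ 0.7273
After 'absent': P(author N) = 0.5·0.7273 / (0.5·0.7273 + 0.75·0.2727) ≈ 0.6400
After 'present': P(author N) = 0.5·0.6400 / (0.5·0.6400 + 0.25·0.3600) ≈ 0.7805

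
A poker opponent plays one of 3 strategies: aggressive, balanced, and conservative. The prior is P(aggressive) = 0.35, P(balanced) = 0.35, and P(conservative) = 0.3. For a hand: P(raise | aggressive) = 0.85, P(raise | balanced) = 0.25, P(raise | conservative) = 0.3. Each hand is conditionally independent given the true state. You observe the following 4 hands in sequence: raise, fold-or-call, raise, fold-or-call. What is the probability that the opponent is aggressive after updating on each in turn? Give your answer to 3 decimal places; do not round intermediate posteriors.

Each posterior becomes the prior for the next update.
After 'raise': normaliser = 0.85·0.3500 + 0.25·0.3500 + 0.3·0.3000; P(aggressive) ≈ 0.6263, P(balanced) ≈ 0.1842, P(conservative) ≈ 0.1895
After 'fold-or-call': normaliser = 0.15·0.6263 + 0.75·0.1842 + 0.7·0.1895; P(aggressive) ≈ 0.2576, P(balanced) ≈ 0.3788, P(conservative) ≈ 0.3636
After 'raise': normaliser = 0.85·0.2576 + 0.25·0.3788 + 0.3·0.3636; P(aggressive) ≈ 0.5179, P(balanced) ≈ 0.2240, P(conservative) ≈ 0.2581
After 'fold-or-call': normaliser = 0.15·0.5179 + 0.75·0.2240 + 0.7·0.2581; P(aggressive) ≈ 0.1822, P(balanced) ≈ 0.3941, P(conservative) ≈ 0.4237

0.182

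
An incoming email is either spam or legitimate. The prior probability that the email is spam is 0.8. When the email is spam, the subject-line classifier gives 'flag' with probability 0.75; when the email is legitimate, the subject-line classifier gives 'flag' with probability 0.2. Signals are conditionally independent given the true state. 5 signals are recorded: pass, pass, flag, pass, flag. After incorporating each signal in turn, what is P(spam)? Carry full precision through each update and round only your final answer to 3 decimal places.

0.632

After 'pass': P(spam) = 0.25·0.8000 / (0.25·0.8000 + 0.8·0.2000) ≈ 0.5556
After 'pass': P(spam) = 0.25·0.5556 / (0.25·0.5556 + 0.8·0.4444) ≈ 0.2809
After 'flag': P(spam) = 0.75·0.2809 / (0.75·0.2809 + 0.2·0.7191) ≈ 0.5943
After 'pass': P(spam) = 0.25·0.5943 / (0.25·0.5943 + 0.8·0.4057) ≈ 0.3140
After 'flag': P(spam) = 0.75·0.3140 / (0.75·0.3140 + 0.2·0.6860) ≈ 0.6319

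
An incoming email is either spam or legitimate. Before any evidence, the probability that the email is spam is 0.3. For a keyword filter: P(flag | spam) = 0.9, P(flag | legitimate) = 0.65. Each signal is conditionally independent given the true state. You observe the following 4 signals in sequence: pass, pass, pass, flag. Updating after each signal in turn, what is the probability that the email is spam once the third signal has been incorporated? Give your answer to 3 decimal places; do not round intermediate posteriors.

0.010

Apply Bayes' rule sequentially, carrying P(spam) forward.
After 'pass': P(spam) = 0.1·0.3000 / (0.1·0.3000 + 0.35·0.7000) ≈ 0.1091
After 'pass': P(spam) = 0.1·0.1091 / (0.1·0.1091 + 0.35·0.8909) ≈ 0.0338
After 'pass': P(spam) = 0.1·0.0338 / (0.1·0.0338 + 0.35·0.9662) ≈ 0.0099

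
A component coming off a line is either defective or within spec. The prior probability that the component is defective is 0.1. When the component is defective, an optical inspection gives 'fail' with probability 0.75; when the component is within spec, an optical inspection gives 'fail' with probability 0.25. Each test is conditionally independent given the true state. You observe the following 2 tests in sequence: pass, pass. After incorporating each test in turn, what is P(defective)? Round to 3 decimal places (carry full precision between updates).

0.012

After 'pass': P(defective) = 0.25·0.1000 / (0.25·0.1000 + 0.75·0.9000) ≈ 0.0357
After 'pass': P(defective) = 0.25·0.0357 / (0.25·0.0357 + 0.75·0.9643) ≈ 0.0122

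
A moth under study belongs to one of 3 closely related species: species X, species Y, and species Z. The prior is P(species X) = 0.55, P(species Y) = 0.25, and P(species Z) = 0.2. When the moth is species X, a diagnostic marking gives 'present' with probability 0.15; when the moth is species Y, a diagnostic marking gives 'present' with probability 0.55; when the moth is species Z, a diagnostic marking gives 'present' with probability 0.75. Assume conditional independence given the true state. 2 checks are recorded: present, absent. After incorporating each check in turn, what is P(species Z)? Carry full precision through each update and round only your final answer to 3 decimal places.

0.221

After 'present': normaliser = 0.15·0.5500 + 0.55·0.2500 + 0.75·0.2000; P(species X) ≈ 0.2230, P(species Y) ≈ 0.3716, P(species Z) ≈ 0.4054
After 'absent': normaliser = 0.85·0.2230 + 0.45·0.3716 + 0.25·0.4054; P(species X) ≈ 0.4137, P(species Y) ≈ 0.3650, P(species Z) ≈ 0.2212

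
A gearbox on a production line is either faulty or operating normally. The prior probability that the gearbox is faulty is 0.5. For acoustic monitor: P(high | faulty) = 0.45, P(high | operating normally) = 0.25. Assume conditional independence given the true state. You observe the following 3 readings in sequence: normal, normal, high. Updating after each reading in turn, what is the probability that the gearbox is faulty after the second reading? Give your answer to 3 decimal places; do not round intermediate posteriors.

After 'normal': P(faulty) = 0.55·0.5000 / (0.55·0.5000 + 0.75·0.5000) ≈ 0.4231
After 'normal': P(faulty) = 0.55·0.4231 / (0.55·0.4231 + 0.75·0.5769) ≈ 0.3497

0.350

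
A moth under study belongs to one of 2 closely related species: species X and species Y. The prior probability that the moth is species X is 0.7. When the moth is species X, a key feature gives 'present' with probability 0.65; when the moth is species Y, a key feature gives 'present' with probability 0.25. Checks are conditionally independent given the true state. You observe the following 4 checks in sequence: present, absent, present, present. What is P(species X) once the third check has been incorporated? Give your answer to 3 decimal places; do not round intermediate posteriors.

After 'present': P(species X) = 0.65·0.7000 / (0.65·0.7000 + 0.25·0.3000) ≈ 0.8585
After 'absent': P(species X) = 0.35·0.8585 / (0.35·0.8585 + 0.75·0.1415) ≈ 0.7390
After 'present': P(species X) = 0.65·0.7390 / (0.65·0.7390 + 0.25·0.2610) ≈ 0.8804

0.880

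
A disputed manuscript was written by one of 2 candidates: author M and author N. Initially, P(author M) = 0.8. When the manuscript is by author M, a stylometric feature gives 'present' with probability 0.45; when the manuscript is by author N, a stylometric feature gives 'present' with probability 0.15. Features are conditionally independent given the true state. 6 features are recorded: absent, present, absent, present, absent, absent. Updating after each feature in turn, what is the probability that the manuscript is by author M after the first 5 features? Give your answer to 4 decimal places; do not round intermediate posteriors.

0.9070

After 'absent': P(author M) = 0.55·0.8000 / (0.55·0.8000 + 0.85·0.2000) ≈ 0.7213
After 'present': P(author M) = 0.45·0.7213 / (0.45·0.7213 + 0.15·0.2787) ≈ 0.8859
After 'absent': P(author M) = 0.55·0.8859 / (0.55·0.8859 + 0.85·0.1141) ≈ 0.8340
After 'present': P(author M) = 0.45·0.8340 / (0.45·0.8340 + 0.15·0.1660) ≈ 0.9378
After 'absent': P(author M) = 0.55·0.9378 / (0.55·0.9378 + 0.85·0.0622) ≈ 0.9070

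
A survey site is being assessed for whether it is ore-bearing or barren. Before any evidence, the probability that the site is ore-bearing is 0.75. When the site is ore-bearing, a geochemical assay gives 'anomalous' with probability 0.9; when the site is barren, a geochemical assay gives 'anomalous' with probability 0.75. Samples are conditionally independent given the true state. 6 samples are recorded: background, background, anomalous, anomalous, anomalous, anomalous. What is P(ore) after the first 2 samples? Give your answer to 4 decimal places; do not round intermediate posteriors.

Apply Bayes' rule sequentially, carrying P(ore) forward.
After 'background': P(ore) = 0.1·0.7500 / (0.1·0.7500 + 0.25·0.2500) ≈ 0.5455
After 'background': P(ore) = 0.1·0.5455 / (0.1·0.5455 + 0.25·0.4545) ≈ 0.3243

0.3243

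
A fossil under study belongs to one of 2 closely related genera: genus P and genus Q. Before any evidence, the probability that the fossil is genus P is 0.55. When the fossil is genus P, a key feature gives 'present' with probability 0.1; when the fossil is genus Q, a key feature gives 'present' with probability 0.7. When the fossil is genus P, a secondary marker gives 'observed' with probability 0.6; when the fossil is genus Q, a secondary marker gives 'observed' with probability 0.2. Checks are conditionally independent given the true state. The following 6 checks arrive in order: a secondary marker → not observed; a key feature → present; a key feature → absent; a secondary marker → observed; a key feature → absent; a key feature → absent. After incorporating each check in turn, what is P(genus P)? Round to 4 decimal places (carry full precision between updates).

After a secondary marker='not observed': P(genus P) = 0.4·0.5500 / (0.4·0.5500 + 0.8·0.4500) ≈ 0.3793
After a key feature='present': P(genus P) = 0.1·0.3793 / (0.1·0.3793 + 0.7·0.6207) ≈ 0.0803
After a key feature='absent': P(genus P) = 0.9·0.0803 / (0.9·0.0803 + 0.3·0.9197) ≈ 0.2075
After a secondary marker='observed': P(genus P) = 0.6·0.2075 / (0.6·0.2075 + 0.2·0.7925) ≈ 0.4400
After a key feature='absent': P(genus P) = 0.9·0.4400 / (0.9·0.4400 + 0.3·0.5600) ≈ 0.7021
After a key feature='absent': P(genus P) = 0.9·0.7021 / (0.9·0.7021 + 0.3·0.2979) ≈ 0.8761

0.8761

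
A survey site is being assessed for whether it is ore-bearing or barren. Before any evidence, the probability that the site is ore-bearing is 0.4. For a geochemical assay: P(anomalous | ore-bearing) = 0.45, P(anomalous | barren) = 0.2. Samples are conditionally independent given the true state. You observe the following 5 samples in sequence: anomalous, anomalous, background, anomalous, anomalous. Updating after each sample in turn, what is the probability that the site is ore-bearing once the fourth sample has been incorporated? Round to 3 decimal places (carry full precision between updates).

After 'anomalous': P(ore) = 0.45·0.4000 / (0.45·0.4000 + 0.2·0.6000) ≈ 0.6000
After 'anomalous': P(ore) = 0.45·0.6000 / (0.45·0.6000 + 0.2·0.4000) ≈ 0.7714
After 'background': P(ore) = 0.55·0.7714 / (0.55·0.7714 + 0.8·0.2286) ≈ 0.6988
After 'anomalous': P(ore) = 0.45·0.6988 / (0.45·0.6988 + 0.2·0.3012) ≈ 0.8392

0.839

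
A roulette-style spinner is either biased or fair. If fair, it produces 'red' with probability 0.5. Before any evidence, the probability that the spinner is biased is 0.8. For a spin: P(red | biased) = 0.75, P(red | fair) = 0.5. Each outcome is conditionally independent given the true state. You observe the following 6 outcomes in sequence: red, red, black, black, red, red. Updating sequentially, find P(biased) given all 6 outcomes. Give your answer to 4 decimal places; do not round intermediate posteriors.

After 'red': P(biased) = 0.75·0.8000 / (0.75·0.8000 + 0.5·0.2000) ≈ 0.8571
After 'red': P(biased) = 0.75·0.8571 / (0.75·0.8571 + 0.5·0.1429) ≈ 0.9000
After 'black': P(biased) = 0.25·0.9000 / (0.25·0.9000 + 0.5·0.1000) ≈ 0.8182
After 'black': P(biased) = 0.25·0.8182 / (0.25·0.8182 + 0.5·0.1818) ≈ 0.6923
After 'red': P(biased) = 0.75·0.6923 / (0.75·0.6923 + 0.5·0.3077) ≈ 0.7714
After 'red': P(biased) = 0.75·0.7714 / (0.75·0.7714 + 0.5·0.2286) ≈ 0.8351

0.8351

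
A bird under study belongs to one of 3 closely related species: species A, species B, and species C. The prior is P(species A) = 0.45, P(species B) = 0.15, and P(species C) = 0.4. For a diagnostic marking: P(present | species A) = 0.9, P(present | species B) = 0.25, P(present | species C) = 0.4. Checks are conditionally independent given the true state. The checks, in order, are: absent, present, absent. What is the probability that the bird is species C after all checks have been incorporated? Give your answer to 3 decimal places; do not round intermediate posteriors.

After 'absent': normaliser = 0.1·0.4500 + 0.75·0.1500 + 0.6·0.4000; P(species A) ≈ 0.1132, P(species B) ≈ 0.2830, P(species C) ≈ 0.6038
After 'present': normaliser = 0.9·0.1132 + 0.25·0.2830 + 0.4·0.6038; P(species A) ≈ 0.2460, P(species B) ≈ 0.1708, P(species C) ≈ 0.5831
After 'absent': normaliser = 0.1·0.2460 + 0.75·0.1708 + 0.6·0.5831; P(species A) ≈ 0.0489, P(species B) ≈ 0.2549, P(species C) ≈ 0.6961

0.696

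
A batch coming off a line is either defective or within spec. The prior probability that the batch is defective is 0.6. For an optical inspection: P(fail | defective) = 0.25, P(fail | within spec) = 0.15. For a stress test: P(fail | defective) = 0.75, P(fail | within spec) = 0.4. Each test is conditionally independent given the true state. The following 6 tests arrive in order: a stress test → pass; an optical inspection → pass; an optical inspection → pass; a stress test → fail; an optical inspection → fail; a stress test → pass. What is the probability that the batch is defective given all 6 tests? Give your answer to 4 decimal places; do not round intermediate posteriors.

After a stress test='pass': P(defective) = 0.25·0.6000 / (0.25·0.6000 + 0.6·0.4000) ≈ 0.3846
After an optical inspection='pass': P(defective) = 0.75·0.3846 / (0.75·0.3846 + 0.85·0.6154) ≈ 0.3555
After an optical inspection='pass': P(defective) = 0.75·0.3555 / (0.75·0.3555 + 0.85·0.6445) ≈ 0.3273
After a stress test='fail': P(defective) = 0.75·0.3273 / (0.75·0.3273 + 0.4·0.6727) ≈ 0.4771
After an optical inspection='fail': P(defective) = 0.25·0.4771 / (0.25·0.4771 + 0.15·0.5229) ≈ 0.6033
After a stress test='pass': P(defective) = 0.25·0.6033 / (0.25·0.6033 + 0.6·0.3967) ≈ 0.3878

0.3878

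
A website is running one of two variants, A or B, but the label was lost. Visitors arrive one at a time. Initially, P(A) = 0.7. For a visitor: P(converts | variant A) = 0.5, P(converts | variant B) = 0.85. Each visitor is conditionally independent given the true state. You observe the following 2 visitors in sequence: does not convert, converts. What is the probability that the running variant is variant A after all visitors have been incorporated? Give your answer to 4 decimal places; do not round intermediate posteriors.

0.8206

After 'does not convert': P(A) = 0.5·0.7000 / (0.5·0.7000 + 0.15·0.3000) ≈ 0.8861
After 'converts': P(A) = 0.5·0.8861 / (0.5·0.8861 + 0.85·0.1139) ≈ 0.8206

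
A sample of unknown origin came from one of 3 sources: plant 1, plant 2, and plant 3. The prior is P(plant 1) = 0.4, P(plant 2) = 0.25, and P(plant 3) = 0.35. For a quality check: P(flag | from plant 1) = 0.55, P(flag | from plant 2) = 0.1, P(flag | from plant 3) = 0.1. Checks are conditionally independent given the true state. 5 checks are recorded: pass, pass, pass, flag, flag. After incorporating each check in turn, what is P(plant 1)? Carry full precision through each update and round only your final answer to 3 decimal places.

Each posterior becomes the prior for the next update.
After 'pass': normaliser = 0.45·0.4000 + 0.9·0.2500 + 0.9·0.3500; P(plant 1) ≈ 0.2500, P(plant 2) ≈ 0.3125, P(plant 3) ≈ 0.4375
After 'pass': normaliser = 0.45·0.2500 + 0.9·0.3125 + 0.9·0.4375; P(plant 1) ≈ 0.1429, P(plant 2) ≈ 0.3571, P(plant 3) ≈ 0.5000
After 'pass': normaliser = 0.45·0.1429 + 0.9·0.3571 + 0.9·0.5000; P(plant 1) ≈ 0.0769, P(plant 2) ≈ 0.3846, P(plant 3) ≈ 0.5385
After 'flag': normaliser = 0.55·0.0769 + 0.1·0.3846 + 0.1·0.5385; P(plant 1) ≈ 0.3143, P(plant 2) ≈ 0.2857, P(plant 3) ≈ 0.4000
After 'flag': normaliser = 0.55·0.3143 + 0.1·0.2857 + 0.1·0.4000; P(plant 1) ≈ 0.7160, P(plant 2) ≈ 0.1183, P(plant 3) ≈ 0.1657

0.716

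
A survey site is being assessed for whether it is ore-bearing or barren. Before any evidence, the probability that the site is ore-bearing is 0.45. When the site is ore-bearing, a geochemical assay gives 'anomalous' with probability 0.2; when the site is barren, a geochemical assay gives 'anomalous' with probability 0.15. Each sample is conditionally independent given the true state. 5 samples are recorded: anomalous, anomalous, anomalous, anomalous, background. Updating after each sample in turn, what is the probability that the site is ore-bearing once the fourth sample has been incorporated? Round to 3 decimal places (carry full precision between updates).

After 'anomalous': P(ore) = 0.2·0.4500 / (0.2·0.4500 + 0.15·0.5500) ≈ 0.5217
After 'anomalous': P(ore) = 0.2·0.5217 / (0.2·0.5217 + 0.15·0.4783) ≈ 0.5926
After 'anomalous': P(ore) = 0.2·0.5926 / (0.2·0.5926 + 0.15·0.4074) ≈ 0.6598
After 'anomalous': P(ore) = 0.2·0.6598 / (0.2·0.6598 + 0.15·0.3402) ≈ 0.7211

0.721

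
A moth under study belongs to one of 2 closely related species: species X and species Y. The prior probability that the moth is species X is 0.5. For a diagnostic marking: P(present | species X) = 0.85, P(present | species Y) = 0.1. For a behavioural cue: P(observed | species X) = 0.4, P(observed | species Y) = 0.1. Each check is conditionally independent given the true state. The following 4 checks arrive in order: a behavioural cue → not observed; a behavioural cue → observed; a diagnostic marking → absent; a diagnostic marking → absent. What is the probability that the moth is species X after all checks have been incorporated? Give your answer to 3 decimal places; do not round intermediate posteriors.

0.069

After a behavioural cue='not observed': P(species X) = 0.6·0.5000 / (0.6·0.5000 + 0.9·0.5000) ≈ 0.4000
After a behavioural cue='observed': P(species X) = 0.4·0.4000 / (0.4·0.4000 + 0.1·0.6000) ≈ 0.7273
After a diagnostic marking='absent': P(species X) = 0.15·0.7273 / (0.15·0.7273 + 0.9·0.2727) ≈ 0.3077
After a diagnostic marking='absent': P(species X) = 0.15·0.3077 / (0.15·0.3077 + 0.9·0.6923) ≈ 0.0690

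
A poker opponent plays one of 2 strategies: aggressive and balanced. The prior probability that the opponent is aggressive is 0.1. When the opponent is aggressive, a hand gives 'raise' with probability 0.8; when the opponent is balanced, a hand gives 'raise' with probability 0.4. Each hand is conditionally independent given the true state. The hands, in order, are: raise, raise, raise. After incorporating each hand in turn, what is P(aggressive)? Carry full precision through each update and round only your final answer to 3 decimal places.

0.471

After 'raise': P(aggressive) = 0.8·0.1000 / (0.8·0.1000 + 0.4·0.9000) ≈ 0.1818
After 'raise': P(aggressive) = 0.8·0.1818 / (0.8·0.1818 + 0.4·0.8182) ≈ 0.3077
After 'raise': P(aggressive) = 0.8·0.3077 / (0.8·0.3077 + 0.4·0.6923) ≈ 0.4706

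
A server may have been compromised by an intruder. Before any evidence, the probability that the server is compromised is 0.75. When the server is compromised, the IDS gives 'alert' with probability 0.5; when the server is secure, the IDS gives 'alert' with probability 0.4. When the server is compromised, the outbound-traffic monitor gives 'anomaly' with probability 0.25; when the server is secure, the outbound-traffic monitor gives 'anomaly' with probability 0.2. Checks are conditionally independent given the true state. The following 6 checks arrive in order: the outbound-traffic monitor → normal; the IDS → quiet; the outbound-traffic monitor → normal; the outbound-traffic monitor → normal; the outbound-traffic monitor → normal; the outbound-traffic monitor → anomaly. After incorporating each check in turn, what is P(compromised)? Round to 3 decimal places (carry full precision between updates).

After the outbound-traffic monitor='normal': P(compromised) = 0.75·0.7500 / (0.75·0.7500 + 0.8·0.2500) ≈ 0.7377
After the IDS='quiet': P(compromised) = 0.5·0.7377 / (0.5·0.7377 + 0.6·0.2623) ≈ 0.7009
After the outbound-traffic monitor='normal': P(compromised) = 0.75·0.7009 / (0.75·0.7009 + 0.8·0.2991) ≈ 0.6872
After the outbound-traffic monitor='normal': P(compromised) = 0.75·0.6872 / (0.75·0.6872 + 0.8·0.3128) ≈ 0.6732
After the outbound-traffic monitor='normal': P(compromised) = 0.75·0.6732 / (0.75·0.6732 + 0.8·0.3268) ≈ 0.6588
After the outbound-traffic monitor='anomaly': P(compromised) = 0.25·0.6588 / (0.25·0.6588 + 0.2·0.3412) ≈ 0.7071

0.707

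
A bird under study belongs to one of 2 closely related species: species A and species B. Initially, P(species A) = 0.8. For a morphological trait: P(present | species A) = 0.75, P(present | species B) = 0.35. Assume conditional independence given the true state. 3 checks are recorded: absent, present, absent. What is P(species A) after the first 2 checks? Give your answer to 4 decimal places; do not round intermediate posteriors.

After 'absent': P(species A) = 0.25·0.8000 / (0.25·0.8000 + 0.65·0.2000) ≈ 0.6061
After 'present': P(species A) = 0.75·0.6061 / (0.75·0.6061 + 0.35·0.3939) ≈ 0.7673

0.7673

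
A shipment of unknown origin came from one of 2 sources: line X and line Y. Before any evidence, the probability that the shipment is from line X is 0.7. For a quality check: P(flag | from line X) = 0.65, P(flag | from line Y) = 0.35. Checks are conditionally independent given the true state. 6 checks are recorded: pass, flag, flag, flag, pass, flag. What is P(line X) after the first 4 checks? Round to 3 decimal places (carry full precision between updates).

After 'pass': P(line X) = 0.35·0.7000 / (0.35·0.7000 + 0.65·0.3000) ≈ 0.5568
After 'flag': P(line X) = 0.65·0.5568 / (0.65·0.5568 + 0.35·0.4432) ≈ 0.7000
After 'flag': P(line X) = 0.65·0.7000 / (0.65·0.7000 + 0.35·0.3000) ≈ 0.8125
After 'flag': P(line X) = 0.65·0.8125 / (0.65·0.8125 + 0.35·0.1875) ≈ 0.8895

0.889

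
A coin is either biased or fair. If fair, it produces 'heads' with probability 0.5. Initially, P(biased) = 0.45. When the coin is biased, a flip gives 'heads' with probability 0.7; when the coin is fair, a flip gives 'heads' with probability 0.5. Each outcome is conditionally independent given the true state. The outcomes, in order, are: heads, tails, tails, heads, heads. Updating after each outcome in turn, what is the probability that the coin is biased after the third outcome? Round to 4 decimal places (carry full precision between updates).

0.2920

Apply Bayes' rule sequentially, carrying P(biased) forward.
After 'heads': P(biased) = 0.7·0.4500 / (0.7·0.4500 + 0.5·0.5500) ≈ 0.5339
After 'tails': P(biased) = 0.3·0.5339 / (0.3·0.5339 + 0.5·0.4661) ≈ 0.4073
After 'tails': P(biased) = 0.3·0.4073 / (0.3·0.4073 + 0.5·0.5927) ≈ 0.2920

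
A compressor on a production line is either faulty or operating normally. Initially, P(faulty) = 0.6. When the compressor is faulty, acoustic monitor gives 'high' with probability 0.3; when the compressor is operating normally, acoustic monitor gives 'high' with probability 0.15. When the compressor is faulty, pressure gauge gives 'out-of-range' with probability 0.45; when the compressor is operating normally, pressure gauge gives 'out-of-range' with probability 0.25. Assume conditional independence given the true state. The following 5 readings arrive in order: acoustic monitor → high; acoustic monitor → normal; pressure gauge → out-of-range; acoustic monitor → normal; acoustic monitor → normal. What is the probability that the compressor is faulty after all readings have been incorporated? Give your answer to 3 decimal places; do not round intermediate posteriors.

0.751

After acoustic monitor='high': P(faulty) = 0.3·0.6000 / (0.3·0.6000 + 0.15·0.4000) ≈ 0.7500
After acoustic monitor='normal': P(faulty) = 0.7·0.7500 / (0.7·0.7500 + 0.85·0.2500) ≈ 0.7119
After pressure gauge='out-of-range': P(faulty) = 0.45·0.7119 / (0.45·0.7119 + 0.25·0.2881) ≈ 0.8164
After acoustic monitor='normal': P(faulty) = 0.7·0.8164 / (0.7·0.8164 + 0.85·0.1836) ≈ 0.7855
After acoustic monitor='normal': P(faulty) = 0.7·0.7855 / (0.7·0.7855 + 0.85·0.2145) ≈ 0.7510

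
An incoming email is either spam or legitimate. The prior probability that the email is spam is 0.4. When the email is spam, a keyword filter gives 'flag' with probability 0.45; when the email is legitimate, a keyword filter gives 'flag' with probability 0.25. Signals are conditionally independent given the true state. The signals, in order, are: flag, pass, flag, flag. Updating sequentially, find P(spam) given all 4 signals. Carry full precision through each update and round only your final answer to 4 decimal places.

0.7403

After 'flag': P(spam) = 0.45·0.4000 / (0.45·0.4000 + 0.25·0.6000) ≈ 0.5455
After 'pass': P(spam) = 0.55·0.5455 / (0.55·0.5455 + 0.75·0.4545) ≈ 0.4681
After 'flag': P(spam) = 0.45·0.4681 / (0.45·0.4681 + 0.25·0.5319) ≈ 0.6130
After 'flag': P(spam) = 0.45·0.6130 / (0.45·0.6130 + 0.25·0.3870) ≈ 0.7403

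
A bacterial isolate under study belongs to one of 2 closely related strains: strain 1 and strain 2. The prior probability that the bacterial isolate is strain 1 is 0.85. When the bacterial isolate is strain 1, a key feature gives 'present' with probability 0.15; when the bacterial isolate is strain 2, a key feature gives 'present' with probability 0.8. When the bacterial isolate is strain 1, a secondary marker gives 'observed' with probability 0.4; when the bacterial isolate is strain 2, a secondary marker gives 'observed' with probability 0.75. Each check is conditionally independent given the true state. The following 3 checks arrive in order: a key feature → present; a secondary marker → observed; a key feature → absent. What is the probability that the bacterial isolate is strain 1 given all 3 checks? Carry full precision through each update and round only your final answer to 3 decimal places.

0.707

After a key feature='present': P(strain 1) = 0.15·0.8500 / (0.15·0.8500 + 0.8·0.1500) ≈ 0.5152
After a secondary marker='observed': P(strain 1) = 0.4·0.5152 / (0.4·0.5152 + 0.75·0.4848) ≈ 0.3617
After a key feature='absent': P(strain 1) = 0.85·0.3617 / (0.85·0.3617 + 0.2·0.6383) ≈ 0.7066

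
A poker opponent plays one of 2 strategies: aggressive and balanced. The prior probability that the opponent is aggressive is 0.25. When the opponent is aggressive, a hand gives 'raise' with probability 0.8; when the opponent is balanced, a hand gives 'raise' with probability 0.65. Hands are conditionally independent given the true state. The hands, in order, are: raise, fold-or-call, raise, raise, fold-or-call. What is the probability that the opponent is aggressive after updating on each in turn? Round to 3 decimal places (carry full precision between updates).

0.169

Each posterior becomes the prior for the next update.
After 'raise': P(aggressive) = 0.8·0.2500 / (0.8·0.2500 + 0.65·0.7500) ≈ 0.2909
After 'fold-or-call': P(aggressive) = 0.2·0.2909 / (0.2·0.2909 + 0.35·0.7091) ≈ 0.1899
After 'raise': P(aggressive) = 0.8·0.1899 / (0.8·0.1899 + 0.65·0.8101) ≈ 0.2239
After 'raise': P(aggressive) = 0.8·0.2239 / (0.8·0.2239 + 0.65·0.7761) ≈ 0.2621
After 'fold-or-call': P(aggressive) = 0.2·0.2621 / (0.2·0.2621 + 0.35·0.7379) ≈ 0.1687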